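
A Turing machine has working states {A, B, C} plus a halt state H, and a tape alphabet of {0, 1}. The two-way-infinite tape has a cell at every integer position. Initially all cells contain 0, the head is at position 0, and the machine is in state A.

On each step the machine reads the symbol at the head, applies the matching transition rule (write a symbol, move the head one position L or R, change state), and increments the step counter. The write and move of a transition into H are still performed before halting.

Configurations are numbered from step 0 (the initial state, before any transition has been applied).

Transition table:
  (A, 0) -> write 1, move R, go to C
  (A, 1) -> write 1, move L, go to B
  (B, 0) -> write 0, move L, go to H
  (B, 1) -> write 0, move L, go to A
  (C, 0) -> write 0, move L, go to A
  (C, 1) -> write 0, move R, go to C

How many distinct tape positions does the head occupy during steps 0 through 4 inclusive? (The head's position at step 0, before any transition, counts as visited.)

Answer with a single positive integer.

Step 1: in state A at pos 0, read 0 -> (A,0)->write 1,move R,goto C. Now: state=C, head=1, tape[-1..2]=0100 (head:   ^)
Step 2: in state C at pos 1, read 0 -> (C,0)->write 0,move L,goto A. Now: state=A, head=0, tape[-1..2]=0100 (head:  ^)
Step 3: in state A at pos 0, read 1 -> (A,1)->write 1,move L,goto B. Now: state=B, head=-1, tape[-2..2]=00100 (head:  ^)
Step 4: in state B at pos -1, read 0 -> (B,0)->write 0,move L,goto H. Now: state=H, head=-2, tape[-3..2]=000100 (head:  ^)
Head positions at steps 0..4: starting at 0, distinct positions visited = {-2, -1, 0, 1} -> 4 position(s)

Answer: 4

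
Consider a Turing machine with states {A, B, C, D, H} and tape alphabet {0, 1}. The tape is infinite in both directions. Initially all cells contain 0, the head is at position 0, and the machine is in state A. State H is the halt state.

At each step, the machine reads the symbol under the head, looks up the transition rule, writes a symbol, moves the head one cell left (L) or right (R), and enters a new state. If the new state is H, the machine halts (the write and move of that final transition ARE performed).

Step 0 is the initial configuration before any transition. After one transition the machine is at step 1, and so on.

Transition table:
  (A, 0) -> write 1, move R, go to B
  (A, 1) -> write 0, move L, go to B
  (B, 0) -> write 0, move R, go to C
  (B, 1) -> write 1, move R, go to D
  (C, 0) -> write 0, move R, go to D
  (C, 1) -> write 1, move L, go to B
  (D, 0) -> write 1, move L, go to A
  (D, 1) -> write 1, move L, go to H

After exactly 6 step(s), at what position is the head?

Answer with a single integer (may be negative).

Step 1: in state A at pos 0, read 0 -> (A,0)->write 1,move R,goto B. Now: state=B, head=1, tape[-1..2]=0100 (head:   ^)
Step 2: in state B at pos 1, read 0 -> (B,0)->write 0,move R,goto C. Now: state=C, head=2, tape[-1..3]=01000 (head:    ^)
Step 3: in state C at pos 2, read 0 -> (C,0)->write 0,move R,goto D. Now: state=D, head=3, tape[-1..4]=010000 (head:     ^)
Step 4: in state D at pos 3, read 0 -> (D,0)->write 1,move L,goto A. Now: state=A, head=2, tape[-1..4]=010010 (head:    ^)
Step 5: in state A at pos 2, read 0 -> (A,0)->write 1,move R,goto B. Now: state=B, head=3, tape[-1..4]=010110 (head:     ^)
Step 6: in state B at pos 3, read 1 -> (B,1)->write 1,move R,goto D. Now: state=D, head=4, tape[-1..5]=0101100 (head:      ^)

Answer: 4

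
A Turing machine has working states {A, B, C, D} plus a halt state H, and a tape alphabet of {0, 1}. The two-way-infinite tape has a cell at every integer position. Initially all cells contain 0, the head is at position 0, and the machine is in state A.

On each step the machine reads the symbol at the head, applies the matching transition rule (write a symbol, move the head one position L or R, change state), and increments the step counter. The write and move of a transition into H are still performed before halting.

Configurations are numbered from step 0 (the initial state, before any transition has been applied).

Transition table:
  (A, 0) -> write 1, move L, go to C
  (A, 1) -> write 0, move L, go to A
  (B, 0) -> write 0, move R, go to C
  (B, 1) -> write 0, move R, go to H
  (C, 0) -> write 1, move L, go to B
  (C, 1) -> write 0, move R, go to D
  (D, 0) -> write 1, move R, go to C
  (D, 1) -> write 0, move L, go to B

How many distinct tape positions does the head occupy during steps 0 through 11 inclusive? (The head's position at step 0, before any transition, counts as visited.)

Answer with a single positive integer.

Answer: 5

Derivation:
Step 1: in state A at pos 0, read 0 -> (A,0)->write 1,move L,goto C. Now: state=C, head=-1, tape[-2..1]=0010 (head:  ^)
Step 2: in state C at pos -1, read 0 -> (C,0)->write 1,move L,goto B. Now: state=B, head=-2, tape[-3..1]=00110 (head:  ^)
Step 3: in state B at pos -2, read 0 -> (B,0)->write 0,move R,goto C. Now: state=C, head=-1, tape[-3..1]=00110 (head:   ^)
Step 4: in state C at pos -1, read 1 -> (C,1)->write 0,move R,goto D. Now: state=D, head=0, tape[-3..1]=00010 (head:    ^)
Step 5: in state D at pos 0, read 1 -> (D,1)->write 0,move L,goto B. Now: state=B, head=-1, tape[-3..1]=00000 (head:   ^)
Step 6: in state B at pos -1, read 0 -> (B,0)->write 0,move R,goto C. Now: state=C, head=0, tape[-3..1]=00000 (head:    ^)
Step 7: in state C at pos 0, read 0 -> (C,0)->write 1,move L,goto B. Now: state=B, head=-1, tape[-3..1]=00010 (head:   ^)
Step 8: in state B at pos -1, read 0 -> (B,0)->write 0,move R,goto C. Now: state=C, head=0, tape[-3..1]=00010 (head:    ^)
Step 9: in state C at pos 0, read 1 -> (C,1)->write 0,move R,goto D. Now: state=D, head=1, tape[-3..2]=000000 (head:     ^)
Step 10: in state D at pos 1, read 0 -> (D,0)->write 1,move R,goto C. Now: state=C, head=2, tape[-3..3]=0000100 (head:      ^)
Step 11: in state C at pos 2, read 0 -> (C,0)->write 1,move L,goto B. Now: state=B, head=1, tape[-3..3]=0000110 (head:     ^)
Head positions at steps 0..11: starting at 0, distinct positions visited = {-2, -1, 0, 1, 2} -> 5 position(s)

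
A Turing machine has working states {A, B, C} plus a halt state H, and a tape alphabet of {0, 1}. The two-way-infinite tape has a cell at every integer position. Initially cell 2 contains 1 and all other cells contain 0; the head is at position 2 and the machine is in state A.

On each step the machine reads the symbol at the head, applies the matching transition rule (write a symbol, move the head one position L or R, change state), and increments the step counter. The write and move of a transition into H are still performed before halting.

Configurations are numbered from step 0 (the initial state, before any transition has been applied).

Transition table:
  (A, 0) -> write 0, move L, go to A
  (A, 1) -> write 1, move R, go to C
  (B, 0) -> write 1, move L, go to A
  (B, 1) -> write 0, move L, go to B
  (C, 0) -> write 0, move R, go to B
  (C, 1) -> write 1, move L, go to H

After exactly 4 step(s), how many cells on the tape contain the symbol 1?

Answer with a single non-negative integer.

Step 1: in state A at pos 2, read 1 -> (A,1)->write 1,move R,goto C. Now: state=C, head=3, tape[1..4]=0100 (head:   ^)
Step 2: in state C at pos 3, read 0 -> (C,0)->write 0,move R,goto B. Now: state=B, head=4, tape[1..5]=01000 (head:    ^)
Step 3: in state B at pos 4, read 0 -> (B,0)->write 1,move L,goto A. Now: state=A, head=3, tape[1..5]=01010 (head:   ^)
Step 4: in state A at pos 3, read 0 -> (A,0)->write 0,move L,goto A. Now: state=A, head=2, tape[1..5]=01010 (head:  ^)
Cells containing 1 after step 4: {2, 4} -> 2 cell(s)

Answer: 2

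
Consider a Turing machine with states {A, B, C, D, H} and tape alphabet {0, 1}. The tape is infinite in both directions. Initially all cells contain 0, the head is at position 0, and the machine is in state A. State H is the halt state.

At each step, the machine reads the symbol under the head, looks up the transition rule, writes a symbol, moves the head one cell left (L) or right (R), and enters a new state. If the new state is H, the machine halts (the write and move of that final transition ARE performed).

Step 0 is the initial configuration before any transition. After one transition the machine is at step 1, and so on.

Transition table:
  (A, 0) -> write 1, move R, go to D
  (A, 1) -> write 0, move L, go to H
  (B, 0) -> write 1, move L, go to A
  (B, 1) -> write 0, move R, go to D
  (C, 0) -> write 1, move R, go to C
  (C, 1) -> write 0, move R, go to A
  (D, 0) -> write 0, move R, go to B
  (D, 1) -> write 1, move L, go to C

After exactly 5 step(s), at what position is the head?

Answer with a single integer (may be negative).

Answer: 1

Derivation:
Step 1: in state A at pos 0, read 0 -> (A,0)->write 1,move R,goto D. Now: state=D, head=1, tape[-1..2]=0100 (head:   ^)
Step 2: in state D at pos 1, read 0 -> (D,0)->write 0,move R,goto B. Now: state=B, head=2, tape[-1..3]=01000 (head:    ^)
Step 3: in state B at pos 2, read 0 -> (B,0)->write 1,move L,goto A. Now: state=A, head=1, tape[-1..3]=01010 (head:   ^)
Step 4: in state A at pos 1, read 0 -> (A,0)->write 1,move R,goto D. Now: state=D, head=2, tape[-1..3]=01110 (head:    ^)
Step 5: in state D at pos 2, read 1 -> (D,1)->write 1,move L,goto C. Now: state=C, head=1, tape[-1..3]=01110 (head:   ^)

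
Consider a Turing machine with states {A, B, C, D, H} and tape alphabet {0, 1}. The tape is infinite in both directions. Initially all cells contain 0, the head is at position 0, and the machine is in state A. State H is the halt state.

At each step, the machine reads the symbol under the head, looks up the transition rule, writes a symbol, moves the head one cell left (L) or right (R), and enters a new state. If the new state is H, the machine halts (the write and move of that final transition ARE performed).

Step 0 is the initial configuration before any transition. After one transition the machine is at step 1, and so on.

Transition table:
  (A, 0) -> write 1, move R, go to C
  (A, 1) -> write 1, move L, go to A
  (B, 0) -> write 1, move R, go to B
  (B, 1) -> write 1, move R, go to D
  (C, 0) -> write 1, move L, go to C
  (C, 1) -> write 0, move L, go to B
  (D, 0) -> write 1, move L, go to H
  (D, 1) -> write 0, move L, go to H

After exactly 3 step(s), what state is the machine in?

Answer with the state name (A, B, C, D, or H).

Answer: B

Derivation:
Step 1: in state A at pos 0, read 0 -> (A,0)->write 1,move R,goto C. Now: state=C, head=1, tape[-1..2]=0100 (head:   ^)
Step 2: in state C at pos 1, read 0 -> (C,0)->write 1,move L,goto C. Now: state=C, head=0, tape[-1..2]=0110 (head:  ^)
Step 3: in state C at pos 0, read 1 -> (C,1)->write 0,move L,goto B. Now: state=B, head=-1, tape[-2..2]=00010 (head:  ^)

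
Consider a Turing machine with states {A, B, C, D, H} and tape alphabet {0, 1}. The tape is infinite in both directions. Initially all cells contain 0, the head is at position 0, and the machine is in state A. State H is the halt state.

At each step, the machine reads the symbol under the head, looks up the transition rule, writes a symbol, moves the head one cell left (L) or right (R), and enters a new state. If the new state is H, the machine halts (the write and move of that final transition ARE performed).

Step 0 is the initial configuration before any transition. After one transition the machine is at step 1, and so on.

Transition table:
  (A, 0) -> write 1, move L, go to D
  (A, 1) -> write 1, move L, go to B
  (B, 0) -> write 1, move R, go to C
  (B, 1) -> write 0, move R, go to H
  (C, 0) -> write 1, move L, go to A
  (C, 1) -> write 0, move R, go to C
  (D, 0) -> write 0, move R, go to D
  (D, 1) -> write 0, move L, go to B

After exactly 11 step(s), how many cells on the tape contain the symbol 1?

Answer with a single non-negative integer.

Step 1: in state A at pos 0, read 0 -> (A,0)->write 1,move L,goto D. Now: state=D, head=-1, tape[-2..1]=0010 (head:  ^)
Step 2: in state D at pos -1, read 0 -> (D,0)->write 0,move R,goto D. Now: state=D, head=0, tape[-2..1]=0010 (head:   ^)
Step 3: in state D at pos 0, read 1 -> (D,1)->write 0,move L,goto B. Now: state=B, head=-1, tape[-2..1]=0000 (head:  ^)
Step 4: in state B at pos -1, read 0 -> (B,0)->write 1,move R,goto C. Now: state=C, head=0, tape[-2..1]=0100 (head:   ^)
Step 5: in state C at pos 0, read 0 -> (C,0)->write 1,move L,goto A. Now: state=A, head=-1, tape[-2..1]=0110 (head:  ^)
Step 6: in state A at pos -1, read 1 -> (A,1)->write 1,move L,goto B. Now: state=B, head=-2, tape[-3..1]=00110 (head:  ^)
Step 7: in state B at pos -2, read 0 -> (B,0)->write 1,move R,goto C. Now: state=C, head=-1, tape[-3..1]=01110 (head:   ^)
Step 8: in state C at pos -1, read 1 -> (C,1)->write 0,move R,goto C. Now: state=C, head=0, tape[-3..1]=01010 (head:    ^)
Step 9: in state C at pos 0, read 1 -> (C,1)->write 0,move R,goto C. Now: state=C, head=1, tape[-3..2]=010000 (head:     ^)
Step 10: in state C at pos 1, read 0 -> (C,0)->write 1,move L,goto A. Now: state=A, head=0, tape[-3..2]=010010 (head:    ^)
Step 11: in state A at pos 0, read 0 -> (A,0)->write 1,move L,goto D. Now: state=D, head=-1, tape[-3..2]=010110 (head:   ^)
Cells containing 1 after step 11: {-2, 0, 1} -> 3 cell(s)

Answer: 3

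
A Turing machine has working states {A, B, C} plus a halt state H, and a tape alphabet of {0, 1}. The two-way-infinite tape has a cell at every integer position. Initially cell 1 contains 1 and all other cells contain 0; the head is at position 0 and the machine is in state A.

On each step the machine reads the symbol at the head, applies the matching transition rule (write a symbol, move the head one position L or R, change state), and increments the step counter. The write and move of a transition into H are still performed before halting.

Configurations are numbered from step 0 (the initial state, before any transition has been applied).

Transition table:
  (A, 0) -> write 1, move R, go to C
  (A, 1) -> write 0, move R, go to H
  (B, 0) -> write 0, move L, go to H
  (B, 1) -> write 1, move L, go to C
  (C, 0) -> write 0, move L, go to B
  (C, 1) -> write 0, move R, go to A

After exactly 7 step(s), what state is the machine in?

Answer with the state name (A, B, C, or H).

Step 1: in state A at pos 0, read 0 -> (A,0)->write 1,move R,goto C. Now: state=C, head=1, tape[-1..2]=0110 (head:   ^)
Step 2: in state C at pos 1, read 1 -> (C,1)->write 0,move R,goto A. Now: state=A, head=2, tape[-1..3]=01000 (head:    ^)
Step 3: in state A at pos 2, read 0 -> (A,0)->write 1,move R,goto C. Now: state=C, head=3, tape[-1..4]=010100 (head:     ^)
Step 4: in state C at pos 3, read 0 -> (C,0)->write 0,move L,goto B. Now: state=B, head=2, tape[-1..4]=010100 (head:    ^)
Step 5: in state B at pos 2, read 1 -> (B,1)->write 1,move L,goto C. Now: state=C, head=1, tape[-1..4]=010100 (head:   ^)
Step 6: in state C at pos 1, read 0 -> (C,0)->write 0,move L,goto B. Now: state=B, head=0, tape[-1..4]=010100 (head:  ^)
Step 7: in state B at pos 0, read 1 -> (B,1)->write 1,move L,goto C. Now: state=C, head=-1, tape[-2..4]=0010100 (head:  ^)

Answer: C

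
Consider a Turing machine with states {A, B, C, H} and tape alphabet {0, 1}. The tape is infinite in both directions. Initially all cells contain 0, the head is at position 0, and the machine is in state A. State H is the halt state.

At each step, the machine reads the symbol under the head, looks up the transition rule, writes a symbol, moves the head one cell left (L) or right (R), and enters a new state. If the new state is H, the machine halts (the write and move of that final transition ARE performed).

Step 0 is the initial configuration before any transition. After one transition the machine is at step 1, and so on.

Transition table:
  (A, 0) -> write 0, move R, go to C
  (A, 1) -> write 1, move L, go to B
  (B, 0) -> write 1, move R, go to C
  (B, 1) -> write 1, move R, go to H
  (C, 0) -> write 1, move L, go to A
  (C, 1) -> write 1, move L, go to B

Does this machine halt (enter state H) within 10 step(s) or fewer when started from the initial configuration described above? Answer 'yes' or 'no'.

Answer: yes

Derivation:
Step 1: in state A at pos 0, read 0 -> (A,0)->write 0,move R,goto C. Now: state=C, head=1, tape[-1..2]=0000 (head:   ^)
Step 2: in state C at pos 1, read 0 -> (C,0)->write 1,move L,goto A. Now: state=A, head=0, tape[-1..2]=0010 (head:  ^)
Step 3: in state A at pos 0, read 0 -> (A,0)->write 0,move R,goto C. Now: state=C, head=1, tape[-1..2]=0010 (head:   ^)
Step 4: in state C at pos 1, read 1 -> (C,1)->write 1,move L,goto B. Now: state=B, head=0, tape[-1..2]=0010 (head:  ^)
Step 5: in state B at pos 0, read 0 -> (B,0)->write 1,move R,goto C. Now: state=C, head=1, tape[-1..2]=0110 (head:   ^)
Step 6: in state C at pos 1, read 1 -> (C,1)->write 1,move L,goto B. Now: state=B, head=0, tape[-1..2]=0110 (head:  ^)
Step 7: in state B at pos 0, read 1 -> (B,1)->write 1,move R,goto H. Now: state=H, head=1, tape[-1..2]=0110 (head:   ^)
State H reached at step 7; 7 <= 10 -> yes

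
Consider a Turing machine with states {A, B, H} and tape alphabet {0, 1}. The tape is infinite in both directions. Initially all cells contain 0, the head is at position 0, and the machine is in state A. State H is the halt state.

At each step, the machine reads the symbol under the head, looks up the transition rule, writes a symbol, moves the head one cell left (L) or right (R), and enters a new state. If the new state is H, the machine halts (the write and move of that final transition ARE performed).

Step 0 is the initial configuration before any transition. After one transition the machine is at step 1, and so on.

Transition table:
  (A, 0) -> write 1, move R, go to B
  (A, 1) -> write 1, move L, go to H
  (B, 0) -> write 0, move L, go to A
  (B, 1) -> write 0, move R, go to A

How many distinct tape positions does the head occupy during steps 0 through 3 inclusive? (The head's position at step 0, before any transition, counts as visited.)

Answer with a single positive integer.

Answer: 3

Derivation:
Step 1: in state A at pos 0, read 0 -> (A,0)->write 1,move R,goto B. Now: state=B, head=1, tape[-1..2]=0100 (head:   ^)
Step 2: in state B at pos 1, read 0 -> (B,0)->write 0,move L,goto A. Now: state=A, head=0, tape[-1..2]=0100 (head:  ^)
Step 3: in state A at pos 0, read 1 -> (A,1)->write 1,move L,goto H. Now: state=H, head=-1, tape[-2..2]=00100 (head:  ^)
Head positions at steps 0..3: starting at 0, distinct positions visited = {-1, 0, 1} -> 3 position(s)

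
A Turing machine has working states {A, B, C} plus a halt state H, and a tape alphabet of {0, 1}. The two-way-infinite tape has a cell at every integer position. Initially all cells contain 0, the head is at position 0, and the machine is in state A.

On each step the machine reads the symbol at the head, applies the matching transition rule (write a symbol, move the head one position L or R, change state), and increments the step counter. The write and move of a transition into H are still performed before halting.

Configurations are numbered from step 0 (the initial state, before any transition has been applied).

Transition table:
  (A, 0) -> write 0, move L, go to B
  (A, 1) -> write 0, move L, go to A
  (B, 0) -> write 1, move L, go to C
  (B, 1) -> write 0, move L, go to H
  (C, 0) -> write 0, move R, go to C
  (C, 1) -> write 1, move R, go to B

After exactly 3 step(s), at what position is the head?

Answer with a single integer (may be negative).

Step 1: in state A at pos 0, read 0 -> (A,0)->write 0,move L,goto B. Now: state=B, head=-1, tape[-2..1]=0000 (head:  ^)
Step 2: in state B at pos -1, read 0 -> (B,0)->write 1,move L,goto C. Now: state=C, head=-2, tape[-3..1]=00100 (head:  ^)
Step 3: in state C at pos -2, read 0 -> (C,0)->write 0,move R,goto C. Now: state=C, head=-1, tape[-3..1]=00100 (head:   ^)

Answer: -1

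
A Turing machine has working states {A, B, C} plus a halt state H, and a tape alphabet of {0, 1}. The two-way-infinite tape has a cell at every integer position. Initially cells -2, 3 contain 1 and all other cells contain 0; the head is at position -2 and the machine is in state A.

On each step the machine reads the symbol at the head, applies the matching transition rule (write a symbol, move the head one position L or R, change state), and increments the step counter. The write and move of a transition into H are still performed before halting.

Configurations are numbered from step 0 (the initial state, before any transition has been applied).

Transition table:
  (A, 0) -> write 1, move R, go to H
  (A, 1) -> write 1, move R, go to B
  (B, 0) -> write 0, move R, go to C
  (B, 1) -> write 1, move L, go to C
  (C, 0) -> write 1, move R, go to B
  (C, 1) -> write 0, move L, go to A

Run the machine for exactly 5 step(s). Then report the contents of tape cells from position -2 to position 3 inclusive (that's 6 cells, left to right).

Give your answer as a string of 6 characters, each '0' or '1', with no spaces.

Step 1: in state A at pos -2, read 1 -> (A,1)->write 1,move R,goto B. Now: state=B, head=-1, tape[-3..4]=01000010 (head:   ^)
Step 2: in state B at pos -1, read 0 -> (B,0)->write 0,move R,goto C. Now: state=C, head=0, tape[-3..4]=01000010 (head:    ^)
Step 3: in state C at pos 0, read 0 -> (C,0)->write 1,move R,goto B. Now: state=B, head=1, tape[-3..4]=01010010 (head:     ^)
Step 4: in state B at pos 1, read 0 -> (B,0)->write 0,move R,goto C. Now: state=C, head=2, tape[-3..4]=01010010 (head:      ^)
Step 5: in state C at pos 2, read 0 -> (C,0)->write 1,move R,goto B. Now: state=B, head=3, tape[-3..4]=01010110 (head:       ^)

Answer: 101011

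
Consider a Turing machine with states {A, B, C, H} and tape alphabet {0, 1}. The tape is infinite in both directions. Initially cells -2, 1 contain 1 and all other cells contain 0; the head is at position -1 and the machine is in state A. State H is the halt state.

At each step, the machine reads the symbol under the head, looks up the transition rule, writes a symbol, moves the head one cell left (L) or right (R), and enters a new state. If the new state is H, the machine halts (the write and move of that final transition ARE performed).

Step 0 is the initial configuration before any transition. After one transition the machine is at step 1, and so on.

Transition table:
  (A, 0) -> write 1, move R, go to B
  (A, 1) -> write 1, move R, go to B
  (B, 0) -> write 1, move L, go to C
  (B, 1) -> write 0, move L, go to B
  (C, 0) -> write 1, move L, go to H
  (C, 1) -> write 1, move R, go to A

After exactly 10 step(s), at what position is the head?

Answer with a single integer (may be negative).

Step 1: in state A at pos -1, read 0 -> (A,0)->write 1,move R,goto B. Now: state=B, head=0, tape[-3..2]=011010 (head:    ^)
Step 2: in state B at pos 0, read 0 -> (B,0)->write 1,move L,goto C. Now: state=C, head=-1, tape[-3..2]=011110 (head:   ^)
Step 3: in state C at pos -1, read 1 -> (C,1)->write 1,move R,goto A. Now: state=A, head=0, tape[-3..2]=011110 (head:    ^)
Step 4: in state A at pos 0, read 1 -> (A,1)->write 1,move R,goto B. Now: state=B, head=1, tape[-3..2]=011110 (head:     ^)
Step 5: in state B at pos 1, read 1 -> (B,1)->write 0,move L,goto B. Now: state=B, head=0, tape[-3..2]=011100 (head:    ^)
Step 6: in state B at pos 0, read 1 -> (B,1)->write 0,move L,goto B. Now: state=B, head=-1, tape[-3..2]=011000 (head:   ^)
Step 7: in state B at pos -1, read 1 -> (B,1)->write 0,move L,goto B. Now: state=B, head=-2, tape[-3..2]=010000 (head:  ^)
Step 8: in state B at pos -2, read 1 -> (B,1)->write 0,move L,goto B. Now: state=B, head=-3, tape[-4..2]=0000000 (head:  ^)
Step 9: in state B at pos -3, read 0 -> (B,0)->write 1,move L,goto C. Now: state=C, head=-4, tape[-5..2]=00100000 (head:  ^)
Step 10: in state C at pos -4, read 0 -> (C,0)->write 1,move L,goto H. Now: state=H, head=-5, tape[-6..2]=001100000 (head:  ^)

Answer: -5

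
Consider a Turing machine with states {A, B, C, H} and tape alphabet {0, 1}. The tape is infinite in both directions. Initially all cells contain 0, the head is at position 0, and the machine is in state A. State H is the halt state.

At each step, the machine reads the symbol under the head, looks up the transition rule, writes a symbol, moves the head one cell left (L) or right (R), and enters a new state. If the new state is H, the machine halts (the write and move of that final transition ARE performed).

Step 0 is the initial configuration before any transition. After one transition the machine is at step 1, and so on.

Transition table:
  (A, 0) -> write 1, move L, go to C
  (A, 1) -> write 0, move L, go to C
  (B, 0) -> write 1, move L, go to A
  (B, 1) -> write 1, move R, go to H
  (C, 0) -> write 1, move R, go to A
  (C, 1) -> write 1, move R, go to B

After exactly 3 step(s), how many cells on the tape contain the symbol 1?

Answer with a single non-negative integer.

Step 1: in state A at pos 0, read 0 -> (A,0)->write 1,move L,goto C. Now: state=C, head=-1, tape[-2..1]=0010 (head:  ^)
Step 2: in state C at pos -1, read 0 -> (C,0)->write 1,move R,goto A. Now: state=A, head=0, tape[-2..1]=0110 (head:   ^)
Step 3: in state A at pos 0, read 1 -> (A,1)->write 0,move L,goto C. Now: state=C, head=-1, tape[-2..1]=0100 (head:  ^)
Cells containing 1 after step 3: {-1} -> 1 cell(s)

Answer: 1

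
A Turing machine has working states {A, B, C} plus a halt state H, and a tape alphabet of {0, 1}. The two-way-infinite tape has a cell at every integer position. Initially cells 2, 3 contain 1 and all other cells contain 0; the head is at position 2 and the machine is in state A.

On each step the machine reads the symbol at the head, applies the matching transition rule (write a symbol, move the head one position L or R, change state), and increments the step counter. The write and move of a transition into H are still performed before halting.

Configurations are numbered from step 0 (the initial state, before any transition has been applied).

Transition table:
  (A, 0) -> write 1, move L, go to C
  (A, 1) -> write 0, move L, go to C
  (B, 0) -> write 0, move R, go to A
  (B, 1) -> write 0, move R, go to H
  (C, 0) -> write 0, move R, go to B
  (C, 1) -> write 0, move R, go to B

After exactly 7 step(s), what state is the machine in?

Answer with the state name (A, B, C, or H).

Step 1: in state A at pos 2, read 1 -> (A,1)->write 0,move L,goto C. Now: state=C, head=1, tape[0..4]=00010 (head:  ^)
Step 2: in state C at pos 1, read 0 -> (C,0)->write 0,move R,goto B. Now: state=B, head=2, tape[0..4]=00010 (head:   ^)
Step 3: in state B at pos 2, read 0 -> (B,0)->write 0,move R,goto A. Now: state=A, head=3, tape[0..4]=00010 (head:    ^)
Step 4: in state A at pos 3, read 1 -> (A,1)->write 0,move L,goto C. Now: state=C, head=2, tape[0..4]=00000 (head:   ^)
Step 5: in state C at pos 2, read 0 -> (C,0)->write 0,move R,goto B. Now: state=B, head=3, tape[0..4]=00000 (head:    ^)
Step 6: in state B at pos 3, read 0 -> (B,0)->write 0,move R,goto A. Now: state=A, head=4, tape[0..5]=000000 (head:     ^)
Step 7: in state A at pos 4, read 0 -> (A,0)->write 1,move L,goto C. Now: state=C, head=3, tape[0..5]=000010 (head:    ^)

Answer: C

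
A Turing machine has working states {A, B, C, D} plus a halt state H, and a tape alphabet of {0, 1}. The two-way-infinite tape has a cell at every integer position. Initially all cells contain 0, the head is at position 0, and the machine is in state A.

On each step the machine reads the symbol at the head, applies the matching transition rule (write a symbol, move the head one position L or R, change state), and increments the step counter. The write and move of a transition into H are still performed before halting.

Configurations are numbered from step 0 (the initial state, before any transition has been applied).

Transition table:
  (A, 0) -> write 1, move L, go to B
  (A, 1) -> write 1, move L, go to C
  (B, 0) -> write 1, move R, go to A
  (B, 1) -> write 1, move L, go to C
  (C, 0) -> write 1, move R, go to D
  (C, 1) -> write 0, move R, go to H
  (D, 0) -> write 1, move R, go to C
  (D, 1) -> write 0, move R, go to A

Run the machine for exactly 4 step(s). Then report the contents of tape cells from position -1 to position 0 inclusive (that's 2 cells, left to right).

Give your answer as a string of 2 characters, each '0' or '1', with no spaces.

Step 1: in state A at pos 0, read 0 -> (A,0)->write 1,move L,goto B. Now: state=B, head=-1, tape[-2..1]=0010 (head:  ^)
Step 2: in state B at pos -1, read 0 -> (B,0)->write 1,move R,goto A. Now: state=A, head=0, tape[-2..1]=0110 (head:   ^)
Step 3: in state A at pos 0, read 1 -> (A,1)->write 1,move L,goto C. Now: state=C, head=-1, tape[-2..1]=0110 (head:  ^)
Step 4: in state C at pos -1, read 1 -> (C,1)->write 0,move R,goto H. Now: state=H, head=0, tape[-2..1]=0010 (head:   ^)

Answer: 01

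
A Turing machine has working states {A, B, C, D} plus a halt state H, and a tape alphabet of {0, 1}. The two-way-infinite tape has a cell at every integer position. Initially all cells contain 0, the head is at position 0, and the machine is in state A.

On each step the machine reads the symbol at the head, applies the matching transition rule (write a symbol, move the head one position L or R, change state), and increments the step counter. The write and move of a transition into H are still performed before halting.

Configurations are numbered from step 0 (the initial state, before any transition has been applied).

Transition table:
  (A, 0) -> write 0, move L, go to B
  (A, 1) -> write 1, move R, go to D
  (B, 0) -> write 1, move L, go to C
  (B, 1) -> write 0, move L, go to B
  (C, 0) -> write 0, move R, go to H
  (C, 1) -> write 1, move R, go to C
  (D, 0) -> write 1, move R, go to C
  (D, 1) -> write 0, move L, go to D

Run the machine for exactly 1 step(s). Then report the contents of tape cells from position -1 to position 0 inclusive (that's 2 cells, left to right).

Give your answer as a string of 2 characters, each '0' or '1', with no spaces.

Answer: 00

Derivation:
Step 1: in state A at pos 0, read 0 -> (A,0)->write 0,move L,goto B. Now: state=B, head=-1, tape[-2..1]=0000 (head:  ^)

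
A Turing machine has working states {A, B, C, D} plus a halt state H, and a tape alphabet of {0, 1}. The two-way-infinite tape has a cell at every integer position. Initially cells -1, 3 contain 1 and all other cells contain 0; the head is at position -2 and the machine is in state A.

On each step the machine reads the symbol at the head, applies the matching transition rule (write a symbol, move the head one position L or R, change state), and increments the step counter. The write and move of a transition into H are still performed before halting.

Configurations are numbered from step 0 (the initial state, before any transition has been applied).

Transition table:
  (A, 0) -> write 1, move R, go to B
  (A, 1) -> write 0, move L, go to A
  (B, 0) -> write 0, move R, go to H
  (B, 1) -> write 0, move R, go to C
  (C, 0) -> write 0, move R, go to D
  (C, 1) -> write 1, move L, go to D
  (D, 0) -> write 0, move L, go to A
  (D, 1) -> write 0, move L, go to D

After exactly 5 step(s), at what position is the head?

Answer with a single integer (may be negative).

Answer: 1

Derivation:
Step 1: in state A at pos -2, read 0 -> (A,0)->write 1,move R,goto B. Now: state=B, head=-1, tape[-3..4]=01100010 (head:   ^)
Step 2: in state B at pos -1, read 1 -> (B,1)->write 0,move R,goto C. Now: state=C, head=0, tape[-3..4]=01000010 (head:    ^)
Step 3: in state C at pos 0, read 0 -> (C,0)->write 0,move R,goto D. Now: state=D, head=1, tape[-3..4]=01000010 (head:     ^)
Step 4: in state D at pos 1, read 0 -> (D,0)->write 0,move L,goto A. Now: state=A, head=0, tape[-3..4]=01000010 (head:    ^)
Step 5: in state A at pos 0, read 0 -> (A,0)->write 1,move R,goto B. Now: state=B, head=1, tape[-3..4]=01010010 (head:     ^)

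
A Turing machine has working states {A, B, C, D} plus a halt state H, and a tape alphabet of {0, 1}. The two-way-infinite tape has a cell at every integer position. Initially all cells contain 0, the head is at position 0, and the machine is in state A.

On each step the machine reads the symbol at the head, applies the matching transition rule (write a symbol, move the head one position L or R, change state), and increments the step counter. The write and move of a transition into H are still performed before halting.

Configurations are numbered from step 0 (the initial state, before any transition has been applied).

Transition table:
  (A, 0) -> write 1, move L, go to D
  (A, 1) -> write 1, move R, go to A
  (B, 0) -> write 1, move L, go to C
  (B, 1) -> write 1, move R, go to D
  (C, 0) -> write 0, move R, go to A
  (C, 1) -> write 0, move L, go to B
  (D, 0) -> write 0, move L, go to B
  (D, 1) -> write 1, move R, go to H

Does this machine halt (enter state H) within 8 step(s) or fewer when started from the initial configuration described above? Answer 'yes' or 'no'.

Step 1: in state A at pos 0, read 0 -> (A,0)->write 1,move L,goto D. Now: state=D, head=-1, tape[-2..1]=0010 (head:  ^)
Step 2: in state D at pos -1, read 0 -> (D,0)->write 0,move L,goto B. Now: state=B, head=-2, tape[-3..1]=00010 (head:  ^)
Step 3: in state B at pos -2, read 0 -> (B,0)->write 1,move L,goto C. Now: state=C, head=-3, tape[-4..1]=001010 (head:  ^)
Step 4: in state C at pos -3, read 0 -> (C,0)->write 0,move R,goto A. Now: state=A, head=-2, tape[-4..1]=001010 (head:   ^)
Step 5: in state A at pos -2, read 1 -> (A,1)->write 1,move R,goto A. Now: state=A, head=-1, tape[-4..1]=001010 (head:    ^)
Step 6: in state A at pos -1, read 0 -> (A,0)->write 1,move L,goto D. Now: state=D, head=-2, tape[-4..1]=001110 (head:   ^)
Step 7: in state D at pos -2, read 1 -> (D,1)->write 1,move R,goto H. Now: state=H, head=-1, tape[-4..1]=001110 (head:    ^)
State H reached at step 7; 7 <= 8 -> yes

Answer: yes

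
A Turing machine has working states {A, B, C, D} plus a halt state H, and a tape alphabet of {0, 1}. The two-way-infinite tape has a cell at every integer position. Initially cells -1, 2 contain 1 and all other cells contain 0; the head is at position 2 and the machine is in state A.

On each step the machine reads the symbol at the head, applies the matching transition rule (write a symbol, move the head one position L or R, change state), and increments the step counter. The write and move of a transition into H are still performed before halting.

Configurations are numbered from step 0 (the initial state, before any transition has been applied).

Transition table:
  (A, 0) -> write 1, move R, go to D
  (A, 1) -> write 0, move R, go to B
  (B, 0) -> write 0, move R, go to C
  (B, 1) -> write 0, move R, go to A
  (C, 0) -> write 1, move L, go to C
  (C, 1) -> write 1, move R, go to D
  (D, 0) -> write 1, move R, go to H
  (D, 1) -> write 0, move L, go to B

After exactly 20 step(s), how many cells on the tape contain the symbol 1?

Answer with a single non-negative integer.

Answer: 2

Derivation:
Step 1: in state A at pos 2, read 1 -> (A,1)->write 0,move R,goto B. Now: state=B, head=3, tape[-2..4]=0100000 (head:      ^)
Step 2: in state B at pos 3, read 0 -> (B,0)->write 0,move R,goto C. Now: state=C, head=4, tape[-2..5]=01000000 (head:       ^)
Step 3: in state C at pos 4, read 0 -> (C,0)->write 1,move L,goto C. Now: state=C, head=3, tape[-2..5]=01000010 (head:      ^)
Step 4: in state C at pos 3, read 0 -> (C,0)->write 1,move L,goto C. Now: state=C, head=2, tape[-2..5]=01000110 (head:     ^)
Step 5: in state C at pos 2, read 0 -> (C,0)->write 1,move L,goto C. Now: state=C, head=1, tape[-2..5]=01001110 (head:    ^)
Step 6: in state C at pos 1, read 0 -> (C,0)->write 1,move L,goto C. Now: state=C, head=0, tape[-2..5]=01011110 (head:   ^)
Step 7: in state C at pos 0, read 0 -> (C,0)->write 1,move L,goto C. Now: state=C, head=-1, tape[-2..5]=01111110 (head:  ^)
Step 8: in state C at pos -1, read 1 -> (C,1)->write 1,move R,goto D. Now: state=D, head=0, tape[-2..5]=01111110 (head:   ^)
Step 9: in state D at pos 0, read 1 -> (D,1)->write 0,move L,goto B. Now: state=B, head=-1, tape[-2..5]=01011110 (head:  ^)
Step 10: in state B at pos -1, read 1 -> (B,1)->write 0,move R,goto A. Now: state=A, head=0, tape[-2..5]=00011110 (head:   ^)
Step 11: in state A at pos 0, read 0 -> (A,0)->write 1,move R,goto D. Now: state=D, head=1, tape[-2..5]=00111110 (head:    ^)
Step 12: in state D at pos 1, read 1 -> (D,1)->write 0,move L,goto B. Now: state=B, head=0, tape[-2..5]=00101110 (head:   ^)
Step 13: in state B at pos 0, read 1 -> (B,1)->write 0,move R,goto A. Now: state=A, head=1, tape[-2..5]=00001110 (head:    ^)
Step 14: in state A at pos 1, read 0 -> (A,0)->write 1,move R,goto D. Now: state=D, head=2, tape[-2..5]=00011110 (head:     ^)
Step 15: in state D at pos 2, read 1 -> (D,1)->write 0,move L,goto B. Now: state=B, head=1, tape[-2..5]=00010110 (head:    ^)
Step 16: in state B at pos 1, read 1 -> (B,1)->write 0,move R,goto A. Now: state=A, head=2, tape[-2..5]=00000110 (head:     ^)
Step 17: in state A at pos 2, read 0 -> (A,0)->write 1,move R,goto D. Now: state=D, head=3, tape[-2..5]=00001110 (head:      ^)
Step 18: in state D at pos 3, read 1 -> (D,1)->write 0,move L,goto B. Now: state=B, head=2, tape[-2..5]=00001010 (head:     ^)
Step 19: in state B at pos 2, read 1 -> (B,1)->write 0,move R,goto A. Now: state=A, head=3, tape[-2..5]=00000010 (head:      ^)
Step 20: in state A at pos 3, read 0 -> (A,0)->write 1,move R,goto D. Now: state=D, head=4, tape[-2..5]=00000110 (head:       ^)
Cells containing 1 after step 20: {3, 4} -> 2 cell(s)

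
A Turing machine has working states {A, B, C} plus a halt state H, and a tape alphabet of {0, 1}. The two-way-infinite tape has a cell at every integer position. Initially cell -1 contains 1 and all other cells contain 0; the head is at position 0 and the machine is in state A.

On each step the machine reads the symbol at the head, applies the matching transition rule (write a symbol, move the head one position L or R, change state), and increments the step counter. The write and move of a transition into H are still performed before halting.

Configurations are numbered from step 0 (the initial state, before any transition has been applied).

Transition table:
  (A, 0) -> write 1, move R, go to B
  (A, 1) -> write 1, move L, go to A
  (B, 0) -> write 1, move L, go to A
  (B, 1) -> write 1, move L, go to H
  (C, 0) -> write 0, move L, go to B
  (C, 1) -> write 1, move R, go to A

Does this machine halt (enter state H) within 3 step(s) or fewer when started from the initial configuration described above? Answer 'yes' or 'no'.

Answer: no

Derivation:
Step 1: in state A at pos 0, read 0 -> (A,0)->write 1,move R,goto B. Now: state=B, head=1, tape[-2..2]=01100 (head:    ^)
Step 2: in state B at pos 1, read 0 -> (B,0)->write 1,move L,goto A. Now: state=A, head=0, tape[-2..2]=01110 (head:   ^)
Step 3: in state A at pos 0, read 1 -> (A,1)->write 1,move L,goto A. Now: state=A, head=-1, tape[-2..2]=01110 (head:  ^)
After 3 step(s): state = A (not H) -> not halted within 3 -> no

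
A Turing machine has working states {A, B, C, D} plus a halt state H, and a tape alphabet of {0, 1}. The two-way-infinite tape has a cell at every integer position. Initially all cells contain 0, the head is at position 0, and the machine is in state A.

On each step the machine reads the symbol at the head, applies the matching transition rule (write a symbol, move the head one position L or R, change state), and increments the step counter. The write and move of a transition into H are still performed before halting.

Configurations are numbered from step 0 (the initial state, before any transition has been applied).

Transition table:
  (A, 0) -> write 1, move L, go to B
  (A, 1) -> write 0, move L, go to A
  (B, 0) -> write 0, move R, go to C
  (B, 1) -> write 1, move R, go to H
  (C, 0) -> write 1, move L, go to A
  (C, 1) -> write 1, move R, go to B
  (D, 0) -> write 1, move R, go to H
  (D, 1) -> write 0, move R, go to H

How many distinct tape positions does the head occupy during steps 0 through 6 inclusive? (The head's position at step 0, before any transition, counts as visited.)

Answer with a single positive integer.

Answer: 4

Derivation:
Step 1: in state A at pos 0, read 0 -> (A,0)->write 1,move L,goto B. Now: state=B, head=-1, tape[-2..1]=0010 (head:  ^)
Step 2: in state B at pos -1, read 0 -> (B,0)->write 0,move R,goto C. Now: state=C, head=0, tape[-2..1]=0010 (head:   ^)
Step 3: in state C at pos 0, read 1 -> (C,1)->write 1,move R,goto B. Now: state=B, head=1, tape[-2..2]=00100 (head:    ^)
Step 4: in state B at pos 1, read 0 -> (B,0)->write 0,move R,goto C. Now: state=C, head=2, tape[-2..3]=001000 (head:     ^)
Step 5: in state C at pos 2, read 0 -> (C,0)->write 1,move L,goto A. Now: state=A, head=1, tape[-2..3]=001010 (head:    ^)
Step 6: in state A at pos 1, read 0 -> (A,0)->write 1,move L,goto B. Now: state=B, head=0, tape[-2..3]=001110 (head:   ^)
Head positions at steps 0..6: starting at 0, distinct positions visited = {-1, 0, 1, 2} -> 4 position(s)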